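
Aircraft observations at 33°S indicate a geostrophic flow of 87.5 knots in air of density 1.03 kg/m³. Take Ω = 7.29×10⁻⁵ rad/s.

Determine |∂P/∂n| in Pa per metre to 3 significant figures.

Coriolis parameter at 33°S:
f = 2Ω sin φ = 2 × 7.29×10⁻⁵ × sin 33° = 7.94×10⁻⁵ s⁻¹
Wind speed in SI: 87.5 knots = 45.0 m/s
Geostrophic balance rearranged: |∂P/∂n| = f ρ V_g
|∂P/∂n| = 7.94×10⁻⁵ × 1.03 × 45.0 = 3.68×10⁻³ Pa/m

3.68×10⁻³ Pa/m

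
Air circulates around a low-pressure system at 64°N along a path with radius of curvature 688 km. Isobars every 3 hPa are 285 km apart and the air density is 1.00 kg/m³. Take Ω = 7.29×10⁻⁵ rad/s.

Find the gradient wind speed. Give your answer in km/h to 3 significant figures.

Coriolis parameter at 64°N:
f = 2Ω sin φ = 2 × 7.29×10⁻⁵ × sin 64° = 1.31×10⁻⁴ s⁻¹
Pressure gradient: |∂P/∂n| = 300 Pa / 285000 m = 1.05×10⁻³ Pa/m
Geostrophic speed: V_g = |∂P/∂n|/(fρ) = 1.05×10⁻³/(1.31×10⁻⁴ × 1.00) = 8.03 m/s
Around a low, centrifugal force acts outward with Coriolis, so pressure-gradient force balances both:
(1/ρ)|∂P/∂n| = fV + V²/R  →  V² + fR·V − fR·V_g = 0
With fR = 1.31×10⁻⁴ × 688×10³ m = 90.2 m/s:
V = [−fR + √((fR)² + 4 fR V_g)]/2 = [−90.2 + √(90.2² + 4×90.2×8.03)]/2 = 7.42 m/s
Subgeostrophic (V < V_g = 8.03 m/s), as expected around a low.
Converting: 7.42 m/s × 3.6 = 26.7 km/h

26.7 km/h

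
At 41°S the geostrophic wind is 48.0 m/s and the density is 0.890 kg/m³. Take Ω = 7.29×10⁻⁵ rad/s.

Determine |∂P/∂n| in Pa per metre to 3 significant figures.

4.09×10⁻³ Pa/m

Coriolis parameter at 41°S:
f = 2Ω sin φ = 2 × 7.29×10⁻⁵ × sin 41° = 9.57×10⁻⁵ s⁻¹
Geostrophic balance rearranged: |∂P/∂n| = f ρ V_g
|∂P/∂n| = 9.57×10⁻⁵ × 0.890 × 48.0 = 4.09×10⁻³ Pa/m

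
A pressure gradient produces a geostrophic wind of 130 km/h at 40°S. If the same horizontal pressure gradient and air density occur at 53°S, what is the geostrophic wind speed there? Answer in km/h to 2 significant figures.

100 km/h

With the same pressure gradient and density, V_g ∝ 1/f ∝ 1/sin φ.
V₂ = V₁ · sin φ₁ / sin φ₂ = 130 × sin 40° / sin 53°
V₂ = 130 × 0.6428/0.7986 = 100 km/h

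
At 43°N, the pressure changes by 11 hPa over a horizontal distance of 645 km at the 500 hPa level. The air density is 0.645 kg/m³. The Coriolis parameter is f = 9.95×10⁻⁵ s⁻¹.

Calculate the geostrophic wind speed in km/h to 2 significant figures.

96 km/h

Pressure gradient: |∂P/∂n| = 1100 Pa / 645000 m = 1.71×10⁻³ Pa/m
Geostrophic balance (pressure-gradient force = Coriolis force):
V_g = (1/(fρ)) |∂P/∂n| = 1.71×10⁻³ / (9.95×10⁻⁵ × 0.645) = 26.6 m/s
Converting: 26.6 m/s × 3.6 = 96 km/h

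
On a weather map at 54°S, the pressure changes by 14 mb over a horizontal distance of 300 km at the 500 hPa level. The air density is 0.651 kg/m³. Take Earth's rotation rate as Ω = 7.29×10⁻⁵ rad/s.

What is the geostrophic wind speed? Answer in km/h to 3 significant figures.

219 km/h

Coriolis parameter at 54°S:
f = 2Ω sin φ = 2 × 7.29×10⁻⁵ × sin 54° = 1.18×10⁻⁴ s⁻¹
Pressure gradient: |∂P/∂n| = 1400 Pa / 300000 m = 4.67×10⁻³ Pa/m
Geostrophic balance (pressure-gradient force = Coriolis force):
V_g = (1/(fρ)) |∂P/∂n| = 4.67×10⁻³ / (1.18×10⁻⁴ × 0.651) = 60.8 m/s
Converting: 60.8 m/s × 3.6 = 219 km/h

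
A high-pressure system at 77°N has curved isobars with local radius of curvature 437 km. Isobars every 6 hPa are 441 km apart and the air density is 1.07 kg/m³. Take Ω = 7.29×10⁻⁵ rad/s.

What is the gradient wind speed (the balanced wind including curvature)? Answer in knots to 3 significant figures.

21.1 knots

Coriolis parameter at 77°N:
f = 2Ω sin φ = 2 × 7.29×10⁻⁵ × sin 77° = 1.42×10⁻⁴ s⁻¹
Pressure gradient: |∂P/∂n| = 600 Pa / 441000 m = 1.36×10⁻³ Pa/m
Geostrophic speed: V_g = |∂P/∂n|/(fρ) = 1.36×10⁻³/(1.42×10⁻⁴ × 1.07) = 8.95 m/s
Around a high, pressure-gradient force acts outward with centrifugal, so Coriolis balances both:
fV = (1/ρ)|∂P/∂n| + V²/R  →  V² − fR·V + fR·V_g = 0
With fR = 1.42×10⁻⁴ × 437×10³ m = 62.1 m/s:
V = [fR − √((fR)² − 4 fR V_g)]/2 = [62.1 − √(62.1² − 4×62.1×8.95)]/2 = 10.8 m/s
Supergeostrophic (V > V_g = 8.95 m/s), as expected around a high.
Converting: 10.8 m/s × 1.944 = 21.1 knots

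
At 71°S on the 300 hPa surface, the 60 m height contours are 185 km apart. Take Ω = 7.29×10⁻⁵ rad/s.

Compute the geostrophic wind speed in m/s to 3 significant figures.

23.1 m/s

Coriolis parameter at 71°S:
f = 2Ω sin φ = 2 × 7.29×10⁻⁵ × sin 71° = 1.38×10⁻⁴ s⁻¹
Height gradient: |∂Z/∂n| = 60 m / 185000 m = 3.24×10⁻⁴
On a pressure surface, geostrophic balance gives V_g = (g/f)|∂Z/∂n|:
V_g = 9.81 × 3.24×10⁻⁴ / 1.38×10⁻⁴ = 23.1 m/s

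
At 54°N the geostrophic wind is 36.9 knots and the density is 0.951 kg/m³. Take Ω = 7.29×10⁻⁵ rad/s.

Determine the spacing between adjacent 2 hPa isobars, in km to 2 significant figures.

94 km

Coriolis parameter at 54°N:
f = 2Ω sin φ = 2 × 7.29×10⁻⁵ × sin 54° = 1.18×10⁻⁴ s⁻¹
Wind speed in SI: 36.9 knots = 19.0 m/s
Geostrophic balance rearranged: |∂P/∂n| = f ρ V_g
|∂P/∂n| = 1.18×10⁻⁴ × 0.951 × 19.0 = 2.13×10⁻³ Pa/m
Isobar spacing: Δn = ΔP/|∂P/∂n| = 200 Pa / 2.13×10⁻³ Pa/m = 93923 m ≈ 94 km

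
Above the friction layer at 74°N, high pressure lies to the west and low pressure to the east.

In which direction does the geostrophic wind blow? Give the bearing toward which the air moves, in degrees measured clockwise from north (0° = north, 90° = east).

180°

The pressure-gradient force points toward the east (bearing 090°).
Geostrophic balance: in the Northern Hemisphere the Coriolis force deflects motion to the right, so the geostrophic wind blows 90° to the right of the pressure-gradient force (low pressure on the left).
Rotating 090° by 90° clockwise gives 180° — the wind blows toward the south.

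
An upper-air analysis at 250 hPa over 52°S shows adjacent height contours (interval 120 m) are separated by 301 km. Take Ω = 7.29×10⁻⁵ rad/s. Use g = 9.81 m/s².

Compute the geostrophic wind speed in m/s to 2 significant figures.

34 m/s

Coriolis parameter at 52°S:
f = 2Ω sin φ = 2 × 7.29×10⁻⁵ × sin 52° = 1.15×10⁻⁴ s⁻¹
Height gradient: |∂Z/∂n| = 120 m / 301000 m = 3.99×10⁻⁴
On a pressure surface, geostrophic balance gives V_g = (g/f)|∂Z/∂n|:
V_g = 9.81 × 3.99×10⁻⁴ / 1.15×10⁻⁴ = 34.0 m/s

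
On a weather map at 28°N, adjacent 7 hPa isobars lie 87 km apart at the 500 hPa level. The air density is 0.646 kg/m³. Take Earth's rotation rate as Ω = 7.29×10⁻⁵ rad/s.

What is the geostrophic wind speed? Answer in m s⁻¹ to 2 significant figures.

Coriolis parameter at 28°N:
f = 2Ω sin φ = 2 × 7.29×10⁻⁵ × sin 28° = 6.84×10⁻⁵ s⁻¹
Pressure gradient: |∂P/∂n| = 700 Pa / 87000 m = 8.05×10⁻³ Pa/m
Geostrophic balance (pressure-gradient force = Coriolis force):
V_g = (1/(fρ)) |∂P/∂n| = 8.05×10⁻³ / (6.84×10⁻⁵ × 0.646) = 182 m/s

180 m s⁻¹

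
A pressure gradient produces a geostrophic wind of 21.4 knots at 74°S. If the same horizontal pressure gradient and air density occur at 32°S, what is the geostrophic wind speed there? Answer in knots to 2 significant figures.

With the same pressure gradient and density, V_g ∝ 1/f ∝ 1/sin φ.
V₂ = V₁ · sin φ₁ / sin φ₂ = 21.4 × sin 74° / sin 32°
V₂ = 21.4 × 0.9613/0.5299 = 39 knots

39 knots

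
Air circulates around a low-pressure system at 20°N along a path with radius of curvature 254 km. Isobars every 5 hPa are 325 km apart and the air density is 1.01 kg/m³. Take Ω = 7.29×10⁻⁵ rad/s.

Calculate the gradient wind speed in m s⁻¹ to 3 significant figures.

14.3 m s⁻¹

Coriolis parameter at 20°N:
f = 2Ω sin φ = 2 × 7.29×10⁻⁵ × sin 20° = 4.99×10⁻⁵ s⁻¹
Pressure gradient: |∂P/∂n| = 500 Pa / 325000 m = 1.54×10⁻³ Pa/m
Geostrophic speed: V_g = |∂P/∂n|/(fρ) = 1.54×10⁻³/(4.99×10⁻⁵ × 1.01) = 30.5 m/s
Around a low, centrifugal force acts outward with Coriolis, so pressure-gradient force balances both:
(1/ρ)|∂P/∂n| = fV + V²/R  →  V² + fR·V − fR·V_g = 0
With fR = 4.99×10⁻⁵ × 254×10³ m = 12.7 m/s:
V = [−fR + √((fR)² + 4 fR V_g)]/2 = [−12.7 + √(12.7² + 4×12.7×30.5)]/2 = 14.3 m/s
Subgeostrophic (V < V_g = 30.5 m/s), as expected around a low.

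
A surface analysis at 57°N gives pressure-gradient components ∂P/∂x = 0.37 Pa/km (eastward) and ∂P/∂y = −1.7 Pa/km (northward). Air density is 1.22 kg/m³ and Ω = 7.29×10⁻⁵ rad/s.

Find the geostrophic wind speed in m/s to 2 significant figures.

12 m/s

Coriolis parameter at 57°N:
f = 2Ω sin φ = 2 × 7.29×10⁻⁵ × sin 57° = 1.22×10⁻⁴ s⁻¹
Component geostrophic relations (x east, y north):
u_g = −(1/(fρ)) ∂P/∂y,  v_g = (1/(fρ)) ∂P/∂x
u_g = −(−1.7×10⁻³)/(1.22×10⁻⁴ × 1.22) = 11.4 m/s;  v_g = (0.37×10⁻³)/(1.22×10⁻⁴ × 1.22) = 2.48 m/s
|V_g| = √(u_g² + v_g²) = 11.7 m/s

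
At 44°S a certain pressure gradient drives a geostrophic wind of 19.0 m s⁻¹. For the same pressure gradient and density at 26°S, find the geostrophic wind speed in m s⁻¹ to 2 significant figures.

With the same pressure gradient and density, V_g ∝ 1/f ∝ 1/sin φ.
V₂ = V₁ · sin φ₁ / sin φ₂ = 19.0 × sin 44° / sin 26°
V₂ = 19.0 × 0.6947/0.4384 = 30 m s⁻¹

30 m s⁻¹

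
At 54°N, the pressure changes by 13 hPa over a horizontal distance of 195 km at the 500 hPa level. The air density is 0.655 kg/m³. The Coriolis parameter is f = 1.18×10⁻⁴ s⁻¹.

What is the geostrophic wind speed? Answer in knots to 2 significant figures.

Pressure gradient: |∂P/∂n| = 1300 Pa / 195000 m = 6.67×10⁻³ Pa/m
Geostrophic balance (pressure-gradient force = Coriolis force):
V_g = (1/(fρ)) |∂P/∂n| = 6.67×10⁻³ / (1.18×10⁻⁴ × 0.655) = 86.3 m/s
Converting: 86.3 m/s × 1.944 = 170 knots

170 knots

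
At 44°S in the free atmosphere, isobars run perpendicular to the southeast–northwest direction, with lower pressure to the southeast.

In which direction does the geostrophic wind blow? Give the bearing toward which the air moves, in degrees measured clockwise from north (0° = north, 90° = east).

The pressure-gradient force points toward the southeast (bearing 135°).
Geostrophic balance: in the Southern Hemisphere the Coriolis force deflects motion to the left, so the geostrophic wind blows 90° to the left of the pressure-gradient force (low pressure on the right).
Rotating 135° by 90° counterclockwise gives 045° — the wind blows toward the northeast.

045°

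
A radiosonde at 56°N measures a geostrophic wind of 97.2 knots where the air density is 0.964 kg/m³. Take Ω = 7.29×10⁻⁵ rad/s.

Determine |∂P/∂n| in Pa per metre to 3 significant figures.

5.83×10⁻³ Pa/m

Coriolis parameter at 56°N:
f = 2Ω sin φ = 2 × 7.29×10⁻⁵ × sin 56° = 1.21×10⁻⁴ s⁻¹
Wind speed in SI: 97.2 knots = 50.0 m/s
Geostrophic balance rearranged: |∂P/∂n| = f ρ V_g
|∂P/∂n| = 1.21×10⁻⁴ × 0.964 × 50.0 = 5.83×10⁻³ Pa/m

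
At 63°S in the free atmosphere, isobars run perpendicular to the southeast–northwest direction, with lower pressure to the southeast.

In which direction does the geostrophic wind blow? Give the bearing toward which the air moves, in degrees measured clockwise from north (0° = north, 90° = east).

The pressure-gradient force points toward the southeast (bearing 135°).
Geostrophic balance: in the Southern Hemisphere the Coriolis force deflects motion to the left, so the geostrophic wind blows 90° to the left of the pressure-gradient force (low pressure on the right).
Rotating 135° by 90° counterclockwise gives 045° — the wind blows toward the northeast.

045°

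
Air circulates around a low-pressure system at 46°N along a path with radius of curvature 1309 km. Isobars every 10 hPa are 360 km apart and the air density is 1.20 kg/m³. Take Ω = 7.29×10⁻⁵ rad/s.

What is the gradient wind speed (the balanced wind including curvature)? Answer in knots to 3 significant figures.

37.6 knots

Coriolis parameter at 46°N:
f = 2Ω sin φ = 2 × 7.29×10⁻⁵ × sin 46° = 1.05×10⁻⁴ s⁻¹
Pressure gradient: |∂P/∂n| = 1000 Pa / 360000 m = 2.78×10⁻³ Pa/m
Geostrophic speed: V_g = |∂P/∂n|/(fρ) = 2.78×10⁻³/(1.05×10⁻⁴ × 1.20) = 22.1 m/s
Around a low, centrifugal force acts outward with Coriolis, so pressure-gradient force balances both:
(1/ρ)|∂P/∂n| = fV + V²/R  →  V² + fR·V − fR·V_g = 0
With fR = 1.05×10⁻⁴ × 1309×10³ m = 137 m/s:
V = [−fR + √((fR)² + 4 fR V_g)]/2 = [−137 + √(137² + 4×137×22.1)]/2 = 19.3 m/s
Subgeostrophic (V < V_g = 22.1 m/s), as expected around a low.
Converting: 19.3 m/s × 1.944 = 37.6 knots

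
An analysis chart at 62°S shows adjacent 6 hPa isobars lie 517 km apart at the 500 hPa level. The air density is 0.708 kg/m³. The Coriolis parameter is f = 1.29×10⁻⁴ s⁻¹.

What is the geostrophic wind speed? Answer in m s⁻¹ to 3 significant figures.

12.7 m s⁻¹

Pressure gradient: |∂P/∂n| = 600 Pa / 517000 m = 1.16×10⁻³ Pa/m
Geostrophic balance (pressure-gradient force = Coriolis force):
V_g = (1/(fρ)) |∂P/∂n| = 1.16×10⁻³ / (1.29×10⁻⁴ × 0.708) = 12.7 m/s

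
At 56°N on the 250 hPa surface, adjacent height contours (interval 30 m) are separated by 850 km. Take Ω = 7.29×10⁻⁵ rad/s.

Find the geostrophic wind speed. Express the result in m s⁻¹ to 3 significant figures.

Coriolis parameter at 56°N:
f = 2Ω sin φ = 2 × 7.29×10⁻⁵ × sin 56° = 1.21×10⁻⁴ s⁻¹
Height gradient: |∂Z/∂n| = 30 m / 850000 m = 3.53×10⁻⁵
On a pressure surface, geostrophic balance gives V_g = (g/f)|∂Z/∂n|:
V_g = 9.81 × 3.53×10⁻⁵ / 1.21×10⁻⁴ = 2.86 m/s

2.86 m s⁻¹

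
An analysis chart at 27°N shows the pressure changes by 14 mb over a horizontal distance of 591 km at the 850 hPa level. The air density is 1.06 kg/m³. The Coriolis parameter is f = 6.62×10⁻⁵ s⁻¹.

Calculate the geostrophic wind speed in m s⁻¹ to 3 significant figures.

33.8 m s⁻¹

Pressure gradient: |∂P/∂n| = 1400 Pa / 591000 m = 2.37×10⁻³ Pa/m
Geostrophic balance (pressure-gradient force = Coriolis force):
V_g = (1/(fρ)) |∂P/∂n| = 2.37×10⁻³ / (6.62×10⁻⁵ × 1.06) = 33.8 m/s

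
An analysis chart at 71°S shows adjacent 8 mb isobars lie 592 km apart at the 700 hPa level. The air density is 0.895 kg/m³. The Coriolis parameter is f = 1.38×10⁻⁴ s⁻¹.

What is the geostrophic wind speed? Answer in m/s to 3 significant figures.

Pressure gradient: |∂P/∂n| = 800 Pa / 592000 m = 1.35×10⁻³ Pa/m
Geostrophic balance (pressure-gradient force = Coriolis force):
V_g = (1/(fρ)) |∂P/∂n| = 1.35×10⁻³ / (1.38×10⁻⁴ × 0.895) = 10.9 m/s

10.9 m/s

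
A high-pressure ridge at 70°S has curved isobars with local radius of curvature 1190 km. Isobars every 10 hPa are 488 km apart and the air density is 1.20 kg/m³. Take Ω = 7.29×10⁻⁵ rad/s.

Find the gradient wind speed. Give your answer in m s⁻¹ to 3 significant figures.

13.6 m s⁻¹

Coriolis parameter at 70°S:
f = 2Ω sin φ = 2 × 7.29×10⁻⁵ × sin 70° = 1.37×10⁻⁴ s⁻¹
Pressure gradient: |∂P/∂n| = 1000 Pa / 488000 m = 2.05×10⁻³ Pa/m
Geostrophic speed: V_g = |∂P/∂n|/(fρ) = 2.05×10⁻³/(1.37×10⁻⁴ × 1.20) = 12.5 m/s
Around a high, pressure-gradient force acts outward with centrifugal, so Coriolis balances both:
fV = (1/ρ)|∂P/∂n| + V²/R  →  V² − fR·V + fR·V_g = 0
With fR = 1.37×10⁻⁴ × 1190×10³ m = 163 m/s:
V = [fR − √((fR)² − 4 fR V_g)]/2 = [163 − √(163² − 4×163×12.5)]/2 = 13.6 m/s
Supergeostrophic (V > V_g = 12.5 m/s), as expected around a high.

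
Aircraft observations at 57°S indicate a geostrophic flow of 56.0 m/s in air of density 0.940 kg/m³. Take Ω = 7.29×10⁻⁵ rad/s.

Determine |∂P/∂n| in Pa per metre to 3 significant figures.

6.44×10⁻³ Pa/m

Coriolis parameter at 57°S:
f = 2Ω sin φ = 2 × 7.29×10⁻⁵ × sin 57° = 1.22×10⁻⁴ s⁻¹
Geostrophic balance rearranged: |∂P/∂n| = f ρ V_g
|∂P/∂n| = 1.22×10⁻⁴ × 0.940 × 56.0 = 6.44×10⁻³ Pa/m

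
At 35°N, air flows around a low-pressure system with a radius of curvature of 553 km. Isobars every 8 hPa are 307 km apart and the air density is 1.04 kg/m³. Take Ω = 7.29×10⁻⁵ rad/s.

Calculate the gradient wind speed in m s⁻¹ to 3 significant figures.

Coriolis parameter at 35°N:
f = 2Ω sin φ = 2 × 7.29×10⁻⁵ × sin 35° = 8.36×10⁻⁵ s⁻¹
Pressure gradient: |∂P/∂n| = 800 Pa / 307000 m = 2.61×10⁻³ Pa/m
Geostrophic speed: V_g = |∂P/∂n|/(fρ) = 2.61×10⁻³/(8.36×10⁻⁵ × 1.04) = 30.0 m/s
Around a low, centrifugal force acts outward with Coriolis, so pressure-gradient force balances both:
(1/ρ)|∂P/∂n| = fV + V²/R  →  V² + fR·V − fR·V_g = 0
With fR = 8.36×10⁻⁵ × 553×10³ m = 46.2 m/s:
V = [−fR + √((fR)² + 4 fR V_g)]/2 = [−46.2 + √(46.2² + 4×46.2×30)]/2 = 20.7 m/s
Subgeostrophic (V < V_g = 30 m/s), as expected around a low.

20.7 m s⁻¹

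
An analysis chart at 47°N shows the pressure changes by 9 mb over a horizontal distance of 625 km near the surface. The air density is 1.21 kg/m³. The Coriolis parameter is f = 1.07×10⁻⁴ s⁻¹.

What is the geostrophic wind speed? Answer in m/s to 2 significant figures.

11 m/s

Pressure gradient: |∂P/∂n| = 900 Pa / 625000 m = 1.44×10⁻³ Pa/m
Geostrophic balance (pressure-gradient force = Coriolis force):
V_g = (1/(fρ)) |∂P/∂n| = 1.44×10⁻³ / (1.07×10⁻⁴ × 1.21) = 11.1 m/s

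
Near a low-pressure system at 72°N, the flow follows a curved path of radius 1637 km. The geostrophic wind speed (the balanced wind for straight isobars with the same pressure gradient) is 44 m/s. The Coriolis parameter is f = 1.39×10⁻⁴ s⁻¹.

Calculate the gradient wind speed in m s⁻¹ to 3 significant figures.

Around a low, centrifugal force acts outward with Coriolis, so pressure-gradient force balances both:
(1/ρ)|∂P/∂n| = fV + V²/R  →  V² + fR·V − fR·V_g = 0
With fR = 1.39×10⁻⁴ × 1637×10³ m = 228 m/s:
V = [−fR + √((fR)² + 4 fR V_g)]/2 = [−228 + √(228² + 4×228×44)]/2 = 37.7 m/s
Subgeostrophic (V < V_g = 44 m/s), as expected around a low.

37.7 m s⁻¹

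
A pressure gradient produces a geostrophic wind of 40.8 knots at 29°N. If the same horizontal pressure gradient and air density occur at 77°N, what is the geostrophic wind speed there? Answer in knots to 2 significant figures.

20 knots

With the same pressure gradient and density, V_g ∝ 1/f ∝ 1/sin φ.
V₂ = V₁ · sin φ₁ / sin φ₂ = 40.8 × sin 29° / sin 77°
V₂ = 40.8 × 0.4848/0.9744 = 20 knots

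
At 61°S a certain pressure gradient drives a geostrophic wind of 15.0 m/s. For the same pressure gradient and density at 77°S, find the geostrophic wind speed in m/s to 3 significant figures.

13.5 m/s

With the same pressure gradient and density, V_g ∝ 1/f ∝ 1/sin φ.
V₂ = V₁ · sin φ₁ / sin φ₂ = 15.0 × sin 61° / sin 77°
V₂ = 15.0 × 0.8746/0.9744 = 13.5 m/s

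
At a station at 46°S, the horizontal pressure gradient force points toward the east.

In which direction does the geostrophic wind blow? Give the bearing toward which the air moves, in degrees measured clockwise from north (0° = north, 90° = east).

The pressure-gradient force points toward the east (bearing 090°).
Geostrophic balance: in the Southern Hemisphere the Coriolis force deflects motion to the left, so the geostrophic wind blows 90° to the left of the pressure-gradient force (low pressure on the right).
Rotating 090° by 90° counterclockwise gives 000° — the wind blows toward the north.

000°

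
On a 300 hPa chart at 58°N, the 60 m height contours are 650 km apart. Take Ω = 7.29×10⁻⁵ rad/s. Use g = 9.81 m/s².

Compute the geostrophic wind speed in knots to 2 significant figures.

Coriolis parameter at 58°N:
f = 2Ω sin φ = 2 × 7.29×10⁻⁵ × sin 58° = 1.24×10⁻⁴ s⁻¹
Height gradient: |∂Z/∂n| = 60 m / 650000 m = 9.23×10⁻⁵
On a pressure surface, geostrophic balance gives V_g = (g/f)|∂Z/∂n|:
V_g = 9.81 × 9.23×10⁻⁵ / 1.24×10⁻⁴ = 7.32 m/s
Converting: 7.32 m/s × 1.944 = 14 knots

14 knots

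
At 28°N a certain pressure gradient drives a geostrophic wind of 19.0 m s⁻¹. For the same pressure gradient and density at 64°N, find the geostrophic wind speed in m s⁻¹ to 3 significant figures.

With the same pressure gradient and density, V_g ∝ 1/f ∝ 1/sin φ.
V₂ = V₁ · sin φ₁ / sin φ₂ = 19.0 × sin 28° / sin 64°
V₂ = 19.0 × 0.4695/0.8988 = 9.92 m s⁻¹

9.92 m s⁻¹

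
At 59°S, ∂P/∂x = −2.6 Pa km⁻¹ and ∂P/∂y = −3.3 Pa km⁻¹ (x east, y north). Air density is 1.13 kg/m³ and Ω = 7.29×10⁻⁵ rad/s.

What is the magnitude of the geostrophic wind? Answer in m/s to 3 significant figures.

Coriolis parameter at 59°S:
f = 2Ω sin φ = 2 × 7.29×10⁻⁵ × sin 59° = 1.25×10⁻⁴ s⁻¹
In the Southern Hemisphere f is negative: f = −1.25×10⁻⁴ s⁻¹.
Component geostrophic relations (x east, y north):
u_g = −(1/(fρ)) ∂P/∂y,  v_g = (1/(fρ)) ∂P/∂x
u_g = −(−3.3×10⁻³)/(−1.25×10⁻⁴ × 1.13) = −23.4 m/s;  v_g = (−2.6×10⁻³)/(−1.25×10⁻⁴ × 1.13) = 18.4 m/s
|V_g| = √(u_g² + v_g²) = 29.7 m/s

29.7 m/s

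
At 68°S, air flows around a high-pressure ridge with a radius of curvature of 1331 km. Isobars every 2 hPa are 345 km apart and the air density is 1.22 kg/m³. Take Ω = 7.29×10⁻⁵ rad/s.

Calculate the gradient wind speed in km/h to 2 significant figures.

13 km/h

Coriolis parameter at 68°S:
f = 2Ω sin φ = 2 × 7.29×10⁻⁵ × sin 68° = 1.35×10⁻⁴ s⁻¹
Pressure gradient: |∂P/∂n| = 200 Pa / 345000 m = 5.80×10⁻⁴ Pa/m
Geostrophic speed: V_g = |∂P/∂n|/(fρ) = 5.80×10⁻⁴/(1.35×10⁻⁴ × 1.22) = 3.52 m/s
Around a high, pressure-gradient force acts outward with centrifugal, so Coriolis balances both:
fV = (1/ρ)|∂P/∂n| + V²/R  →  V² − fR·V + fR·V_g = 0
With fR = 1.35×10⁻⁴ × 1331×10³ m = 180 m/s:
V = [fR − √((fR)² − 4 fR V_g)]/2 = [180 − √(180² − 4×180×3.52)]/2 = 3.59 m/s
Supergeostrophic (V > V_g = 3.52 m/s), as expected around a high.
Converting: 3.59 m/s × 3.6 = 13 km/h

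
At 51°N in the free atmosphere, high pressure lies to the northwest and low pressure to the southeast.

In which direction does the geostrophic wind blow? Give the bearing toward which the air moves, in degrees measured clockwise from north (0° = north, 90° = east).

The pressure-gradient force points toward the southeast (bearing 135°).
Geostrophic balance: in the Northern Hemisphere the Coriolis force deflects motion to the right, so the geostrophic wind blows 90° to the right of the pressure-gradient force (low pressure on the left).
Rotating 135° by 90° clockwise gives 225° — the wind blows toward the southwest.

225°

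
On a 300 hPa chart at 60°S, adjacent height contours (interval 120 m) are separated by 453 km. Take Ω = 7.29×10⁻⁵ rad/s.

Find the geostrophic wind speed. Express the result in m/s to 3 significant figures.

20.6 m/s

Coriolis parameter at 60°S:
f = 2Ω sin φ = 2 × 7.29×10⁻⁵ × sin 60° = 1.26×10⁻⁴ s⁻¹
Height gradient: |∂Z/∂n| = 120 m / 453000 m = 2.65×10⁻⁴
On a pressure surface, geostrophic balance gives V_g = (g/f)|∂Z/∂n|:
V_g = 9.81 × 2.65×10⁻⁴ / 1.26×10⁻⁴ = 20.6 m/s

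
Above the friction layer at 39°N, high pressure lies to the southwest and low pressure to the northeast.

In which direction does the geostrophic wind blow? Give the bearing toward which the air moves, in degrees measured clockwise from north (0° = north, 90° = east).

The pressure-gradient force points toward the northeast (bearing 045°).
Geostrophic balance: in the Northern Hemisphere the Coriolis force deflects motion to the right, so the geostrophic wind blows 90° to the right of the pressure-gradient force (low pressure on the left).
Rotating 045° by 90° clockwise gives 135° — the wind blows toward the southeast.

135°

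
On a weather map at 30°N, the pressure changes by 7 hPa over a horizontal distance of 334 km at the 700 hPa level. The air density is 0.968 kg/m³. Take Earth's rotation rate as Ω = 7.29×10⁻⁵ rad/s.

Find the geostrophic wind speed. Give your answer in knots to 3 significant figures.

57.7 knots

Coriolis parameter at 30°N:
f = 2Ω sin φ = 2 × 7.29×10⁻⁵ × sin 30° = 7.29×10⁻⁵ s⁻¹
Pressure gradient: |∂P/∂n| = 700 Pa / 334000 m = 2.10×10⁻³ Pa/m
Geostrophic balance (pressure-gradient force = Coriolis force):
V_g = (1/(fρ)) |∂P/∂n| = 2.10×10⁻³ / (7.29×10⁻⁵ × 0.968) = 29.7 m/s
Converting: 29.7 m/s × 1.944 = 57.7 knots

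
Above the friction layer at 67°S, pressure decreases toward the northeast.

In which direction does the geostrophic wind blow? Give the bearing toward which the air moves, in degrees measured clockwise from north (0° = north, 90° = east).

315°

The pressure-gradient force points toward the northeast (bearing 045°).
Geostrophic balance: in the Southern Hemisphere the Coriolis force deflects motion to the left, so the geostrophic wind blows 90° to the left of the pressure-gradient force (low pressure on the right).
Rotating 045° by 90° counterclockwise gives 315° — the wind blows toward the northwest.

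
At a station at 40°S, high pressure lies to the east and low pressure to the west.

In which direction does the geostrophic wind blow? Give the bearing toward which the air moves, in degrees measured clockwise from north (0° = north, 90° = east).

180°

The pressure-gradient force points toward the west (bearing 270°).
Geostrophic balance: in the Southern Hemisphere the Coriolis force deflects motion to the left, so the geostrophic wind blows 90° to the left of the pressure-gradient force (low pressure on the right).
Rotating 270° by 90° counterclockwise gives 180° — the wind blows toward the south.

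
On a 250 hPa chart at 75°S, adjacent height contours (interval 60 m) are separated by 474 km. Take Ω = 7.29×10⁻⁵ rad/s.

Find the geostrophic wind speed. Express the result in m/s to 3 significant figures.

Coriolis parameter at 75°S:
f = 2Ω sin φ = 2 × 7.29×10⁻⁵ × sin 75° = 1.41×10⁻⁴ s⁻¹
Height gradient: |∂Z/∂n| = 60 m / 474000 m = 1.27×10⁻⁴
On a pressure surface, geostrophic balance gives V_g = (g/f)|∂Z/∂n|:
V_g = 9.81 × 1.27×10⁻⁴ / 1.41×10⁻⁴ = 8.82 m/s

8.82 m/s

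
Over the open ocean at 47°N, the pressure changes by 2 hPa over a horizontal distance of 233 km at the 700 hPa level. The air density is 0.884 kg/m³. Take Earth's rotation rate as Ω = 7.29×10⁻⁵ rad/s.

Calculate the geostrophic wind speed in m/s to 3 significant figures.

9.11 m/s

Coriolis parameter at 47°N:
f = 2Ω sin φ = 2 × 7.29×10⁻⁵ × sin 47° = 1.07×10⁻⁴ s⁻¹
Pressure gradient: |∂P/∂n| = 200 Pa / 233000 m = 8.58×10⁻⁴ Pa/m
Geostrophic balance (pressure-gradient force = Coriolis force):
V_g = (1/(fρ)) |∂P/∂n| = 8.58×10⁻⁴ / (1.07×10⁻⁴ × 0.884) = 9.11 m/s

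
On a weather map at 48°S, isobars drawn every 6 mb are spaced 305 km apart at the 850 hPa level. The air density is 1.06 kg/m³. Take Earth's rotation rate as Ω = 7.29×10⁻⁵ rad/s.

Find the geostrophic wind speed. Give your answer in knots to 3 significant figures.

Coriolis parameter at 48°S:
f = 2Ω sin φ = 2 × 7.29×10⁻⁵ × sin 48° = 1.08×10⁻⁴ s⁻¹
Pressure gradient: |∂P/∂n| = 600 Pa / 305000 m = 1.97×10⁻³ Pa/m
Geostrophic balance (pressure-gradient force = Coriolis force):
V_g = (1/(fρ)) |∂P/∂n| = 1.97×10⁻³ / (1.08×10⁻⁴ × 1.06) = 17.1 m/s
Converting: 17.1 m/s × 1.944 = 33.3 knots

33.3 knots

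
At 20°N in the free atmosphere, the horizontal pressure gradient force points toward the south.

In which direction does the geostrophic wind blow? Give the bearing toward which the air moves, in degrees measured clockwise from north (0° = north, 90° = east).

The pressure-gradient force points toward the south (bearing 180°).
Geostrophic balance: in the Northern Hemisphere the Coriolis force deflects motion to the right, so the geostrophic wind blows 90° to the right of the pressure-gradient force (low pressure on the left).
Rotating 180° by 90° clockwise gives 270° — the wind blows toward the west.

270°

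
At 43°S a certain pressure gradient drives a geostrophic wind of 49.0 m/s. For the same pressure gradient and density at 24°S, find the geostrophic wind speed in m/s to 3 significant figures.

With the same pressure gradient and density, V_g ∝ 1/f ∝ 1/sin φ.
V₂ = V₁ · sin φ₁ / sin φ₂ = 49.0 × sin 43° / sin 24°
V₂ = 49.0 × 0.6820/0.4067 = 82.2 m/s

82.2 m/s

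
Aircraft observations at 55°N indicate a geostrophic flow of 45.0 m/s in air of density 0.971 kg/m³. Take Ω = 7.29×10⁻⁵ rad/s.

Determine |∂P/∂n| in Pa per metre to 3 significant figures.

Coriolis parameter at 55°N:
f = 2Ω sin φ = 2 × 7.29×10⁻⁵ × sin 55° = 1.19×10⁻⁴ s⁻¹
Geostrophic balance rearranged: |∂P/∂n| = f ρ V_g
|∂P/∂n| = 1.19×10⁻⁴ × 0.971 × 45.0 = 5.22×10⁻³ Pa/m

5.22×10⁻³ Pa/m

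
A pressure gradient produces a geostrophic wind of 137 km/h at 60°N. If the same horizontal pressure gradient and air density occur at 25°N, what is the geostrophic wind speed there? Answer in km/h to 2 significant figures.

With the same pressure gradient and density, V_g ∝ 1/f ∝ 1/sin φ.
V₂ = V₁ · sin φ₁ / sin φ₂ = 137 × sin 60° / sin 25°
V₂ = 137 × 0.8660/0.4226 = 280 km/h

280 km/h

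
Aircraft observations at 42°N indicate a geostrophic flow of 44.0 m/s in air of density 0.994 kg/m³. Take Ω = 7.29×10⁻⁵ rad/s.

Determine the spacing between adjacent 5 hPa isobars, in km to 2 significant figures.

Coriolis parameter at 42°N:
f = 2Ω sin φ = 2 × 7.29×10⁻⁵ × sin 42° = 9.76×10⁻⁵ s⁻¹
Geostrophic balance rearranged: |∂P/∂n| = f ρ V_g
|∂P/∂n| = 9.76×10⁻⁵ × 0.994 × 44.0 = 4.27×10⁻³ Pa/m
Isobar spacing: Δn = ΔP/|∂P/∂n| = 500 Pa / 4.27×10⁻³ Pa/m = 117182 m ≈ 120 km

120 km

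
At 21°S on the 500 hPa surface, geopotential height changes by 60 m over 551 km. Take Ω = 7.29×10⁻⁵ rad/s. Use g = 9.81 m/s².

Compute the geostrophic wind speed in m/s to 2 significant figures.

Coriolis parameter at 21°S:
f = 2Ω sin φ = 2 × 7.29×10⁻⁵ × sin 21° = 5.23×10⁻⁵ s⁻¹
Height gradient: |∂Z/∂n| = 60 m / 551000 m = 1.09×10⁻⁴
On a pressure surface, geostrophic balance gives V_g = (g/f)|∂Z/∂n|:
V_g = 9.81 × 1.09×10⁻⁴ / 5.23×10⁻⁵ = 20.4 m/s

20 m/s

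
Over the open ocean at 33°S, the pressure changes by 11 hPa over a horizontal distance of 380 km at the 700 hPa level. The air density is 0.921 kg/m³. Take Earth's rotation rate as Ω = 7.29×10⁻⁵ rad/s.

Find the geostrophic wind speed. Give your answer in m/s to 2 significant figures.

40 m/s

Coriolis parameter at 33°S:
f = 2Ω sin φ = 2 × 7.29×10⁻⁵ × sin 33° = 7.94×10⁻⁵ s⁻¹
Pressure gradient: |∂P/∂n| = 1100 Pa / 380000 m = 2.89×10⁻³ Pa/m
Geostrophic balance (pressure-gradient force = Coriolis force):
V_g = (1/(fρ)) |∂P/∂n| = 2.89×10⁻³ / (7.94×10⁻⁵ × 0.921) = 39.6 m/s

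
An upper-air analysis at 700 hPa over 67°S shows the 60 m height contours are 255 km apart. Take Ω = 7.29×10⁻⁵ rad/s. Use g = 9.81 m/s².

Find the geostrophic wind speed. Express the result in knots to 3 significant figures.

33.4 knots

Coriolis parameter at 67°S:
f = 2Ω sin φ = 2 × 7.29×10⁻⁵ × sin 67° = 1.34×10⁻⁴ s⁻¹
Height gradient: |∂Z/∂n| = 60 m / 255000 m = 2.35×10⁻⁴
On a pressure surface, geostrophic balance gives V_g = (g/f)|∂Z/∂n|:
V_g = 9.81 × 2.35×10⁻⁴ / 1.34×10⁻⁴ = 17.2 m/s
Converting: 17.2 m/s × 1.944 = 33.4 knots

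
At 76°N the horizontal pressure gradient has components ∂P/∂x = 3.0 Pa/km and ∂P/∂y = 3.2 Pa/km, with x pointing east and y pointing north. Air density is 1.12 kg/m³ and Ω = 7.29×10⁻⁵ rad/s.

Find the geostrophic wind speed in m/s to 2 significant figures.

28 m/s

Coriolis parameter at 76°N:
f = 2Ω sin φ = 2 × 7.29×10⁻⁵ × sin 76° = 1.41×10⁻⁴ s⁻¹
Component geostrophic relations (x east, y north):
u_g = −(1/(fρ)) ∂P/∂y,  v_g = (1/(fρ)) ∂P/∂x
u_g = −(3.2×10⁻³)/(1.41×10⁻⁴ × 1.12) = −20.2 m/s;  v_g = (3.0×10⁻³)/(1.41×10⁻⁴ × 1.12) = 18.9 m/s
|V_g| = √(u_g² + v_g²) = 27.7 m/s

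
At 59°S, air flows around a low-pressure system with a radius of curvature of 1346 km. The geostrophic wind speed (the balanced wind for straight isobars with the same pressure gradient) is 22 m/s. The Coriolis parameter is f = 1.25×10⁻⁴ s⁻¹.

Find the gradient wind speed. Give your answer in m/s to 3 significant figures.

Around a low, centrifugal force acts outward with Coriolis, so pressure-gradient force balances both:
(1/ρ)|∂P/∂n| = fV + V²/R  →  V² + fR·V − fR·V_g = 0
With fR = 1.25×10⁻⁴ × 1346×10³ m = 168 m/s:
V = [−fR + √((fR)² + 4 fR V_g)]/2 = [−168 + √(168² + 4×168×22)]/2 = 19.7 m/s
Subgeostrophic (V < V_g = 22 m/s), as expected around a low.

19.7 m/s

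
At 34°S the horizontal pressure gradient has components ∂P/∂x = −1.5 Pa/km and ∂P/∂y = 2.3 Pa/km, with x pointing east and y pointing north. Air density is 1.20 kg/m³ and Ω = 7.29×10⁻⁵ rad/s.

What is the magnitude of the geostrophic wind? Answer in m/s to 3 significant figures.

Coriolis parameter at 34°S:
f = 2Ω sin φ = 2 × 7.29×10⁻⁵ × sin 34° = 8.15×10⁻⁵ s⁻¹
In the Southern Hemisphere f is negative: f = −8.15×10⁻⁵ s⁻¹.
Component geostrophic relations (x east, y north):
u_g = −(1/(fρ)) ∂P/∂y,  v_g = (1/(fρ)) ∂P/∂x
u_g = −(2.3×10⁻³)/(−8.15×10⁻⁵ × 1.20) = 23.5 m/s;  v_g = (−1.5×10⁻³)/(−8.15×10⁻⁵ × 1.20) = 15.3 m/s
|V_g| = √(u_g² + v_g²) = 28.1 m/s

28.1 m/s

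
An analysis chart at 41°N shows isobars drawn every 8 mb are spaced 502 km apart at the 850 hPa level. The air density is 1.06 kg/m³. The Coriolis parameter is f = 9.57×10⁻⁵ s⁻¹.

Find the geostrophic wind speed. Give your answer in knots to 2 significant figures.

Pressure gradient: |∂P/∂n| = 800 Pa / 502000 m = 1.59×10⁻³ Pa/m
Geostrophic balance (pressure-gradient force = Coriolis force):
V_g = (1/(fρ)) |∂P/∂n| = 1.59×10⁻³ / (9.57×10⁻⁵ × 1.06) = 15.7 m/s
Converting: 15.7 m/s × 1.944 = 31 knots

31 knots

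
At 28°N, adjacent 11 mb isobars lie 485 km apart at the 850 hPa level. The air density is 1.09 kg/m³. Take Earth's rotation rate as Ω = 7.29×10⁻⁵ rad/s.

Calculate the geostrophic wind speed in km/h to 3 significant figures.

109 km/h

Coriolis parameter at 28°N:
f = 2Ω sin φ = 2 × 7.29×10⁻⁵ × sin 28° = 6.84×10⁻⁵ s⁻¹
Pressure gradient: |∂P/∂n| = 1100 Pa / 485000 m = 2.27×10⁻³ Pa/m
Geostrophic balance (pressure-gradient force = Coriolis force):
V_g = (1/(fρ)) |∂P/∂n| = 2.27×10⁻³ / (6.84×10⁻⁵ × 1.09) = 30.4 m/s
Converting: 30.4 m/s × 3.6 = 109 km/h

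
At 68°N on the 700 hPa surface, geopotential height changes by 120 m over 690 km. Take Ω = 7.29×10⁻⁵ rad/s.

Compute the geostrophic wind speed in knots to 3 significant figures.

24.5 knots

Coriolis parameter at 68°N:
f = 2Ω sin φ = 2 × 7.29×10⁻⁵ × sin 68° = 1.35×10⁻⁴ s⁻¹
Height gradient: |∂Z/∂n| = 120 m / 690000 m = 1.74×10⁻⁴
On a pressure surface, geostrophic balance gives V_g = (g/f)|∂Z/∂n|:
V_g = 9.81 × 1.74×10⁻⁴ / 1.35×10⁻⁴ = 12.6 m/s
Converting: 12.6 m/s × 1.944 = 24.5 knots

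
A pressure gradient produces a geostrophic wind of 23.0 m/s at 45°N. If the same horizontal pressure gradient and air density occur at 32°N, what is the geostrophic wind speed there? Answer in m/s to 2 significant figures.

With the same pressure gradient and density, V_g ∝ 1/f ∝ 1/sin φ.
V₂ = V₁ · sin φ₁ / sin φ₂ = 23.0 × sin 45° / sin 32°
V₂ = 23.0 × 0.7071/0.5299 = 31 m/s

31 m/s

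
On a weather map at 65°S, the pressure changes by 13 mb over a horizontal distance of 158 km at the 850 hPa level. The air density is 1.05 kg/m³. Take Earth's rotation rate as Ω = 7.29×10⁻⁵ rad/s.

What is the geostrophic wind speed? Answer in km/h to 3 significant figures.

213 km/h

Coriolis parameter at 65°S:
f = 2Ω sin φ = 2 × 7.29×10⁻⁵ × sin 65° = 1.32×10⁻⁴ s⁻¹
Pressure gradient: |∂P/∂n| = 1300 Pa / 158000 m = 8.23×10⁻³ Pa/m
Geostrophic balance (pressure-gradient force = Coriolis force):
V_g = (1/(fρ)) |∂P/∂n| = 8.23×10⁻³ / (1.32×10⁻⁴ × 1.05) = 59.3 m/s
Converting: 59.3 m/s × 3.6 = 213 km/h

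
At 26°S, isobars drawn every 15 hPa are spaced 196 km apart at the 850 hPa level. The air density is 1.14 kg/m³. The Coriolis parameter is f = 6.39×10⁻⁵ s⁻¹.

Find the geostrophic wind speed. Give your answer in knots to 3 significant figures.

Pressure gradient: |∂P/∂n| = 1500 Pa / 196000 m = 7.65×10⁻³ Pa/m
Geostrophic balance (pressure-gradient force = Coriolis force):
V_g = (1/(fρ)) |∂P/∂n| = 7.65×10⁻³ / (6.39×10⁻⁵ × 1.14) = 105 m/s
Converting: 105 m/s × 1.944 = 204 knots

204 knots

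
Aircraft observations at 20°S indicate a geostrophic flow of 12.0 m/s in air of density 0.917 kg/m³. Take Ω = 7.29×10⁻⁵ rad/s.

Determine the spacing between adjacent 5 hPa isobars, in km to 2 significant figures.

910 km

Coriolis parameter at 20°S:
f = 2Ω sin φ = 2 × 7.29×10⁻⁵ × sin 20° = 4.99×10⁻⁵ s⁻¹
Geostrophic balance rearranged: |∂P/∂n| = f ρ V_g
|∂P/∂n| = 4.99×10⁻⁵ × 0.917 × 12.0 = 5.49×10⁻⁴ Pa/m
Isobar spacing: Δn = ΔP/|∂P/∂n| = 500 Pa / 5.49×10⁻⁴ Pa/m = 911193 m ≈ 910 km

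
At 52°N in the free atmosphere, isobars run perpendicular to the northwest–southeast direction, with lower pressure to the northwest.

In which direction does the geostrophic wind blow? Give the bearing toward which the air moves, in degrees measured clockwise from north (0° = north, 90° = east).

045°

The pressure-gradient force points toward the northwest (bearing 315°).
Geostrophic balance: in the Northern Hemisphere the Coriolis force deflects motion to the right, so the geostrophic wind blows 90° to the right of the pressure-gradient force (low pressure on the left).
Rotating 315° by 90° clockwise gives 045° — the wind blows toward the northeast.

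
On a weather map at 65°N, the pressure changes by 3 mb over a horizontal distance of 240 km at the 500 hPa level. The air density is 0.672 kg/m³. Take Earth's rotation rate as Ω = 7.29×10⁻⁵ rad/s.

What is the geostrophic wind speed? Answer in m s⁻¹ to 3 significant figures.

14.1 m s⁻¹

Coriolis parameter at 65°N:
f = 2Ω sin φ = 2 × 7.29×10⁻⁵ × sin 65° = 1.32×10⁻⁴ s⁻¹
Pressure gradient: |∂P/∂n| = 300 Pa / 240000 m = 1.25×10⁻³ Pa/m
Geostrophic balance (pressure-gradient force = Coriolis force):
V_g = (1/(fρ)) |∂P/∂n| = 1.25×10⁻³ / (1.32×10⁻⁴ × 0.672) = 14.1 m/s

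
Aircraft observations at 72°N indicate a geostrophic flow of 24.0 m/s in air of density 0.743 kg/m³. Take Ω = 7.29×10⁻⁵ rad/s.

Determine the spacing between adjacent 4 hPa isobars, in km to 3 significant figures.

Coriolis parameter at 72°N:
f = 2Ω sin φ = 2 × 7.29×10⁻⁵ × sin 72° = 1.39×10⁻⁴ s⁻¹
Geostrophic balance rearranged: |∂P/∂n| = f ρ V_g
|∂P/∂n| = 1.39×10⁻⁴ × 0.743 × 24.0 = 2.47×10⁻³ Pa/m
Isobar spacing: Δn = ΔP/|∂P/∂n| = 400 Pa / 2.47×10⁻³ Pa/m = 161769 m ≈ 162 km

162 km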